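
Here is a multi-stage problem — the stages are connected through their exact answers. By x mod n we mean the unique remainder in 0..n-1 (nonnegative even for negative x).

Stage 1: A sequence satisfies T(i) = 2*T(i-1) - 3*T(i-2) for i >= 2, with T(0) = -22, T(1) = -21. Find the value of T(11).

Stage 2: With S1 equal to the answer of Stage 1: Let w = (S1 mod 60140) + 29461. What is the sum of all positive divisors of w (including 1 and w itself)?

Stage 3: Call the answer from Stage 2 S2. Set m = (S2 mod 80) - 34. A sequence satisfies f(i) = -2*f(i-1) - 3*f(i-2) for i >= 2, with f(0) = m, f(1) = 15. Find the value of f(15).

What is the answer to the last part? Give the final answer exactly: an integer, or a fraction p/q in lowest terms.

Stage 1: T(2) = 2*(-21) - 3*(-22) = 24; iterating: T(2)=24, T(3)=111, T(4)=150, T(5)=-33, T(6)=-516, T(7)=-933, T(8)=-318, T(9)=2163, T(10)=5280, T(11)=4071; answer 4071
Stage 2: S1 = 4071; w = 33532; 33532 = 2^2 * 83 * 101; sigma = (1 + 2 + 4) * (1 + 83) * (1 + 101) = 7 * 84 * 102 = 59976; answer 59976
Stage 3: S2 = 59976; m = 22; f(2) = -2*(15) - 3*(22) = -96; iterating: f(2)=-96, f(3)=147, f(4)=-6, f(5)=-429, f(6)=876, f(7)=-465, f(8)=-1698, f(9)=4791, f(10)=-4488, f(11)=-5397, f(12)=24258, f(13)=-32325, f(14)=-8124, f(15)=113223; answer 113223

113223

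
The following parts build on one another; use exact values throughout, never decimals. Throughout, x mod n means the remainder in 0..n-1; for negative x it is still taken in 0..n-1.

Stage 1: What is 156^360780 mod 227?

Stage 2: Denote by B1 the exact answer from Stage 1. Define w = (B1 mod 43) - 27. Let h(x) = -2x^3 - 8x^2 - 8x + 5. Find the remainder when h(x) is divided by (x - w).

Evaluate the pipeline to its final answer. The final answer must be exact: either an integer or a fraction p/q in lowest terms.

Stage 1: squarings mod 227: 156^1=156, 156^2=47, 156^4=166, 156^8=89, 156^16=203, 156^32=122, 156^64=129, 156^128=70, 156^256=133, 156^512=210, 156^1024=62, 156^2048=212, 156^4096=225, 156^8192=4, 156^16384=16, 156^32768=29, 156^65536=160, 156^131072=176, 156^262144=104; 156^360780 = 156^4 * 156^8 * 156^64 * 156^256 * 156^32768 * 156^65536 * 156^262144 = 219 (mod 227); answer 219
Stage 2: B1 = 219; w = -23; remainder = value at the root: -2*(-23)^3 - 8*(-23)^2 - 8*(-23)^1 + 5 = (24334) + (-4232) + (184) + (5) = 20291; answer 20291

20291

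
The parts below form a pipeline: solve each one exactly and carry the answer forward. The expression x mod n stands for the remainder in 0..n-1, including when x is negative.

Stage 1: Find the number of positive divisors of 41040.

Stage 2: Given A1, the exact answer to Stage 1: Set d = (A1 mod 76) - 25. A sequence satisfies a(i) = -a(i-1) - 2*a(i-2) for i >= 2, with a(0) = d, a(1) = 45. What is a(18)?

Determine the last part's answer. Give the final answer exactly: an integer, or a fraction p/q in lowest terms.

7557

Stage 1: 41040 = 2^4 * 3^3 * 5 * 19; number of divisors = (4+1) * (3+1) * (1+1) * (1+1) = 80; answer 80
Stage 2: A1 = 80; d = -21; a(2) = -1*(45) - 2*(-21) = -3; iterating: a(2)=-3, a(3)=-87, a(4)=93, a(5)=81, a(6)=-267, a(7)=105, a(8)=429, a(9)=-639, a(10)=-219, a(11)=1497, a(12)=-1059, a(13)=-1935, a(14)=4053, a(15)=-183, a(16)=-7923, a(17)=8289, a(18)=7557; answer 7557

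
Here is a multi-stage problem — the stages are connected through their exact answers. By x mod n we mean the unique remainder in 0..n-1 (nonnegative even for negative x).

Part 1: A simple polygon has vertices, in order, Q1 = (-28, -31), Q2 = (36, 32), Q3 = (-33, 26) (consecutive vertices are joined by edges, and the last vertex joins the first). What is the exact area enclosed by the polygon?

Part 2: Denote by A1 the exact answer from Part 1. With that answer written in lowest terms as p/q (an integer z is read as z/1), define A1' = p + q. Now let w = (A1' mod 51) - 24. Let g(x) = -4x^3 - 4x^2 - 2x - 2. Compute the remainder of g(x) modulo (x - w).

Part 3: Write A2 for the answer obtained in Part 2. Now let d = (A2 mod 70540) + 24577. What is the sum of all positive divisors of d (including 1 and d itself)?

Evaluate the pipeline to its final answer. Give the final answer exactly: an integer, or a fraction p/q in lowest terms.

84240

Part 1: cross terms: (-28*32 - 36*-31)=220, (36*26 - -33*32)=1992, (-33*-31 - -28*26)=1751; twice the area = |3963| = 3963; area = 3963/2; answer 3963/2
Part 2: A1 = 3963/2; threaded value p + q = 3965; w = 14; remainder = value at the root: -4*(14)^3 - 4*(14)^2 - 2*(14)^1 - 2 = (-10976) + (-784) + (-28) + (-2) = -11790; answer -11790
Part 3: A2 = -11790; d = 83327; 83327 = 103 * 809; sigma = (1 + 103) * (1 + 809) = 104 * 810 = 84240; answer 84240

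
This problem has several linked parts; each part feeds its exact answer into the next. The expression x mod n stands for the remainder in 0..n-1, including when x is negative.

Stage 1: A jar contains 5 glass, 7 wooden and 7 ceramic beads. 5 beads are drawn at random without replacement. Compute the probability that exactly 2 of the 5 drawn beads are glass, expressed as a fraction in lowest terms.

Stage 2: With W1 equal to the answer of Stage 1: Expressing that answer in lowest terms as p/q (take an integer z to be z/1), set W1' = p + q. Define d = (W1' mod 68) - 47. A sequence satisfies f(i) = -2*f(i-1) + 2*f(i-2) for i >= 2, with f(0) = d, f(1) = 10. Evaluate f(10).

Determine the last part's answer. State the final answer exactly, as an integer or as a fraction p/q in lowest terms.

Stage 1: total draws C(19,5) = 11628; favorable C(5,2)*C(14,3) = 3640; P = 910/2907; answer 910/2907
Stage 2: W1 = 910/2907; threaded value p + q = 3817; d = -38; f(2) = -2*(10) + 2*(-38) = -96; iterating: f(2)=-96, f(3)=212, f(4)=-616, f(5)=1656, f(6)=-4544, f(7)=12400, f(8)=-33888, f(9)=92576, f(10)=-252928; answer -252928

-252928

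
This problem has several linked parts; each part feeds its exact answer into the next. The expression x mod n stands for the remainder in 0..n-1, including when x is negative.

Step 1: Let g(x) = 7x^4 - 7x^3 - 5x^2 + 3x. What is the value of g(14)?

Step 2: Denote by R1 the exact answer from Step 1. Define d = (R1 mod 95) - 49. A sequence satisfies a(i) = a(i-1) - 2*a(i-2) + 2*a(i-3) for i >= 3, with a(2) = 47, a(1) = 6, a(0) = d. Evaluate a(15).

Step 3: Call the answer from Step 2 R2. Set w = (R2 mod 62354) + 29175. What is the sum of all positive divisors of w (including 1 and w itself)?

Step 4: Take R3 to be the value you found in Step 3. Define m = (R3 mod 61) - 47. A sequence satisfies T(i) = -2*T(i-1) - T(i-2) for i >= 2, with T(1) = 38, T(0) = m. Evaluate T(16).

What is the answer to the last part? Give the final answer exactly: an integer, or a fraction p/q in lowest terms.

Step 1: 7*(14)^4 - 7*(14)^3 - 5*(14)^2 + 3*(14)^1 = (268912) + (-19208) + (-980) + (42) = 248766; answer 248766
Step 2: R1 = 248766; d = 7; a(3) = 1*(47) - 2*(6) + 2*(7) = 49; iterating: a(3)=49, a(4)=-33, a(5)=-37, a(6)=127, a(7)=135, a(8)=-193, a(9)=-209, a(10)=447, a(11)=479, a(12)=-833, a(13)=-897, a(14)=1727, a(15)=1855; answer 1855
Step 3: R2 = 1855; w = 31030; 31030 = 2 * 5 * 29 * 107; sigma = (1 + 2) * (1 + 5) * (1 + 29) * (1 + 107) = 3 * 6 * 30 * 108 = 58320; answer 58320
Step 4: R3 = 58320; m = -43; T(2) = -2*(38) - 1*(-43) = -33; iterating: T(2)=-33, T(3)=28, T(4)=-23, T(5)=18, T(6)=-13, T(7)=8, T(8)=-3, T(9)=-2, T(10)=7, T(11)=-12, T(12)=17, T(13)=-22, T(14)=27, T(15)=-32, T(16)=37; answer 37

37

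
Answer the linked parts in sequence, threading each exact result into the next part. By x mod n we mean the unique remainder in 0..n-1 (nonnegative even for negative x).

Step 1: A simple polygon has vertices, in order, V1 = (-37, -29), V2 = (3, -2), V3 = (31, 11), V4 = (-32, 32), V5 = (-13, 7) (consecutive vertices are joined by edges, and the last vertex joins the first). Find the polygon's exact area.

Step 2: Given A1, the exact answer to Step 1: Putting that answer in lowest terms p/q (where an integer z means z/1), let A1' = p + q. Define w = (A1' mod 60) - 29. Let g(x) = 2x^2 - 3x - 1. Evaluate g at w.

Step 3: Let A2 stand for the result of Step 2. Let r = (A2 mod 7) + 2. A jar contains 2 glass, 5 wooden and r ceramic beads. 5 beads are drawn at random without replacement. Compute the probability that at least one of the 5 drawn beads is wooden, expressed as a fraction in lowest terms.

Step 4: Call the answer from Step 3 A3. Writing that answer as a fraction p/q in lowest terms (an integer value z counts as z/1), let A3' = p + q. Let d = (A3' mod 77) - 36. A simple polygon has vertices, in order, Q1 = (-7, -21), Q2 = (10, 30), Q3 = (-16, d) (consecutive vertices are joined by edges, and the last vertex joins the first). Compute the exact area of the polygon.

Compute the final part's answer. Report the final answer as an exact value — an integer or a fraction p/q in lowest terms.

Step 1: cross terms: (-37*-2 - 3*-29)=161, (3*11 - 31*-2)=95, (31*32 - -32*11)=1344, (-32*7 - -13*32)=192, (-13*-29 - -37*7)=636; twice the area = |2428| = 2428; area = 1214; answer 1214
Step 2: A1 = 1214; threaded value p + q = 1215; w = -14; 2*(-14)^2 - 3*(-14)^1 - 1 = (392) + (42) + (-1) = 433; answer 433
Step 3: A2 = 433; r = 8; total draws C(15,5) = 3003; complement C(10,5) = 252; favorable 3003 - 252 = 2751; P = 131/143; answer 131/143
Step 4: A3 = 131/143; threaded value p + q = 274; d = 7; cross terms: (-7*30 - 10*-21)=0, (10*7 - -16*30)=550, (-16*-21 - -7*7)=385; twice the area = |935| = 935; area = 935/2; answer 935/2

935/2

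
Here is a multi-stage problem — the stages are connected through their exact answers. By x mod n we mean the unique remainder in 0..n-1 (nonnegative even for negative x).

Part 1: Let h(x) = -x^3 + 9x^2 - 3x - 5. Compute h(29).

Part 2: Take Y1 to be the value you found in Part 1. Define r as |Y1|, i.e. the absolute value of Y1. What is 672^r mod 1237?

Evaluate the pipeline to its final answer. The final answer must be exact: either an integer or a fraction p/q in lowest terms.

279

Part 1: -1*(29)^3 + 9*(29)^2 - 3*(29)^1 - 5 = (-24389) + (7569) + (-87) + (-5) = -16912; answer -16912
Part 2: Y1 = -16912; r = 16912; squarings mod 1237: 672^1=672, 672^2=79, 672^4=56, 672^8=662, 672^16=346, 672^32=964, 672^64=309, 672^128=232, 672^256=633, 672^512=1138, 672^1024=1142, 672^2048=366, 672^4096=360, 672^8192=952, 672^16384=820; 672^16912 = 672^16 * 672^512 * 672^16384 = 279 (mod 1237); answer 279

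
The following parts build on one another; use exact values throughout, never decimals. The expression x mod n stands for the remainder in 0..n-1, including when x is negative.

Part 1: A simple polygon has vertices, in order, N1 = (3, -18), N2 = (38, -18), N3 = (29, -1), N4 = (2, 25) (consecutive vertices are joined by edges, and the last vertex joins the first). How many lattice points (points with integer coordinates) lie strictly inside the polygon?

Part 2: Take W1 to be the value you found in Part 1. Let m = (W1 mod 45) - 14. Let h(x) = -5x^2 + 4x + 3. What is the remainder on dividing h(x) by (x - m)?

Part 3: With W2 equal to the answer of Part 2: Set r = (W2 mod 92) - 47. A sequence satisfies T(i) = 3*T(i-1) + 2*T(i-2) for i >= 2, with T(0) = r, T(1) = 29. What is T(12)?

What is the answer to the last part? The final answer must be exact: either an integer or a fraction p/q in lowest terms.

Part 1: cross terms: (3*-18 - 38*-18)=630, (38*-1 - 29*-18)=484, (29*25 - 2*-1)=727, (2*-18 - 3*25)=-111; twice the area = |1730| = 1730; area = 865; boundary points = 35 + 1 + 1 + 1 = 38; strictly interior points = area - boundary/2 + 1 = 847; answer 847
Part 2: W1 = 847; m = 23; remainder = value at the root: -5*(23)^2 + 4*(23)^1 + 3 = (-2645) + (92) + (3) = -2550; answer -2550
Part 3: W2 = -2550; r = -21; T(2) = 3*(29) + 2*(-21) = 45; iterating: T(2)=45, T(3)=193, T(4)=669, T(5)=2393, T(6)=8517, T(7)=30337, T(8)=108045, T(9)=384809, T(10)=1370517, T(11)=4881169, T(12)=17384541; answer 17384541

17384541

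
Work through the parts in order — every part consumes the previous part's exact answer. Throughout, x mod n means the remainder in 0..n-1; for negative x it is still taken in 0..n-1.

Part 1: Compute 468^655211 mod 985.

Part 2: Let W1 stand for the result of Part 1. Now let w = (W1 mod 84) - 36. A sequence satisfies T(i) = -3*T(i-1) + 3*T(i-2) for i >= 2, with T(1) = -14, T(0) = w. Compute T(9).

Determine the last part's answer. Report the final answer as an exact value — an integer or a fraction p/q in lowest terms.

Part 1: squarings mod 985: 468^1=468, 468^2=354, 468^4=221, 468^8=576, 468^16=816, 468^32=981, 468^64=16, 468^128=256, 468^256=526, 468^512=876, 468^1024=61, 468^2048=766, 468^4096=681, 468^8192=811, 468^16384=726, 468^32768=101, 468^65536=351, 468^131072=76, 468^262144=851, 468^524288=226; 468^655211 = 468^1 * 468^2 * 468^8 * 468^32 * 468^64 * 468^256 * 468^512 * 468^1024 * 468^2048 * 468^4096 * 468^8192 * 468^16384 * 468^32768 * 468^65536 * 468^524288 = 732 (mod 985); answer 732
Part 2: W1 = 732; w = 24; T(2) = -3*(-14) + 3*(24) = 114; iterating: T(2)=114, T(3)=-384, T(4)=1494, T(5)=-5634, T(6)=21384, T(7)=-81054, T(8)=307314, T(9)=-1165104; answer -1165104

-1165104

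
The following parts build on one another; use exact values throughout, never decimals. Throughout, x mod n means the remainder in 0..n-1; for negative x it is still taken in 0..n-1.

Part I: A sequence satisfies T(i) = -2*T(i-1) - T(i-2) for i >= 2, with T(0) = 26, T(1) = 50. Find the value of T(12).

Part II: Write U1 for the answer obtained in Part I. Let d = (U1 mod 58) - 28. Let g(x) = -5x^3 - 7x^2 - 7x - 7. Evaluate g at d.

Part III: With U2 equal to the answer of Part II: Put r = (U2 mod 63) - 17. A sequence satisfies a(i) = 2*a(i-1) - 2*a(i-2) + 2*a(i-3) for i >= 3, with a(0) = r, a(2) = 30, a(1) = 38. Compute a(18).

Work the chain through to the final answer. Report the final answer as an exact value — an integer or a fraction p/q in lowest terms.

45184

Part I: T(2) = -2*(50) - 1*(26) = -126; iterating: T(2)=-126, T(3)=202, T(4)=-278, T(5)=354, T(6)=-430, T(7)=506, T(8)=-582, T(9)=658, T(10)=-734, T(11)=810, T(12)=-886; answer -886
Part II: U1 = -886; d = 14; -5*(14)^3 - 7*(14)^2 - 7*(14)^1 - 7 = (-13720) + (-1372) + (-98) + (-7) = -15197; answer -15197
Part III: U2 = -15197; r = 32; a(3) = 2*(30) - 2*(38) + 2*(32) = 48; iterating: a(3)=48, a(4)=112, a(5)=188, a(6)=248, a(7)=344, a(8)=568, a(9)=944, a(10)=1440, a(11)=2128, a(12)=3264, a(13)=5152, a(14)=8032, a(15)=12288, a(16)=18816, a(17)=29120, a(18)=45184; answer 45184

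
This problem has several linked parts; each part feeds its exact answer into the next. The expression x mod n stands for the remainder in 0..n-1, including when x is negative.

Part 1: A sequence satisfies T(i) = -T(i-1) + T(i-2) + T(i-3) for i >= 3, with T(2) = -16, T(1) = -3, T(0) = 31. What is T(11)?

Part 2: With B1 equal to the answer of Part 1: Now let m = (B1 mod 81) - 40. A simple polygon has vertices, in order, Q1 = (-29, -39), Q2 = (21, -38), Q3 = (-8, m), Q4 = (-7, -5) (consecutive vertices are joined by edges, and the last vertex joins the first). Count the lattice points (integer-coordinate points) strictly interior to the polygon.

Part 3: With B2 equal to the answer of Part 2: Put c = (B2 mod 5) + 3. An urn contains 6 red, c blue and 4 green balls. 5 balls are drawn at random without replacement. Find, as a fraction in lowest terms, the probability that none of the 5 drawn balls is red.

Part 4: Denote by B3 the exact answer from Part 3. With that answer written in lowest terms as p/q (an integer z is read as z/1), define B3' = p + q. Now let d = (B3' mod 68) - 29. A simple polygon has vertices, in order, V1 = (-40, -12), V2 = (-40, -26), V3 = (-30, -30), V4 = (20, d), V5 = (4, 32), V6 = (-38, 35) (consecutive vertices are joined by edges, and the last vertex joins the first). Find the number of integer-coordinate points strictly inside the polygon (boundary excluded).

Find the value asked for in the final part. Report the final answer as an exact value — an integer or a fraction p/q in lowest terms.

3011

Part 1: T(3) = -1*(-16) + 1*(-3) + 1*(31) = 44; iterating: T(3)=44, T(4)=-63, T(5)=91, T(6)=-110, T(7)=138, T(8)=-157, T(9)=185, T(10)=-204, T(11)=232; answer 232
Part 2: B1 = 232; m = 30; cross terms: (-29*-38 - 21*-39)=1921, (21*30 - -8*-38)=326, (-8*-5 - -7*30)=250, (-7*-39 - -29*-5)=128; twice the area = |2625| = 2625; area = 2625/2; boundary points = 1 + 1 + 1 + 2 = 5; strictly interior points = area - boundary/2 + 1 = 1311; answer 1311
Part 3: B2 = 1311; c = 4; total draws C(14,5) = 2002; favorable C(8,5) = 56; P = 4/143; answer 4/143
Part 4: B3 = 4/143; threaded value p + q = 147; d = -18; cross terms: (-40*-26 - -40*-12)=560, (-40*-30 - -30*-26)=420, (-30*-18 - 20*-30)=1140, (20*32 - 4*-18)=712, (4*35 - -38*32)=1356, (-38*-12 - -40*35)=1856; twice the area = |6044| = 6044; area = 3022; boundary points = 14 + 2 + 2 + 2 + 3 + 1 = 24; strictly interior points = area - boundary/2 + 1 = 3011; answer 3011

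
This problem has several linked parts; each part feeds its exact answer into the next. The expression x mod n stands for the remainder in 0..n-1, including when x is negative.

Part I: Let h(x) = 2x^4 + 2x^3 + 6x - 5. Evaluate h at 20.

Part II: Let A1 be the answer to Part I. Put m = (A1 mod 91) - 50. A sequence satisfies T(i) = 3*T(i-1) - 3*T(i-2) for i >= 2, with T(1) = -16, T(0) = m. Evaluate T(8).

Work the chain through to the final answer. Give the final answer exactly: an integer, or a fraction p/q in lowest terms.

Part I: 2*(20)^4 + 2*(20)^3 + 6*(20)^1 - 5 = (320000) + (16000) + (120) + (-5) = 336115; answer 336115
Part II: A1 = 336115; m = 2; T(2) = 3*(-16) - 3*(2) = -54; iterating: T(2)=-54, T(3)=-114, T(4)=-180, T(5)=-198, T(6)=-54, T(7)=432, T(8)=1458; answer 1458

1458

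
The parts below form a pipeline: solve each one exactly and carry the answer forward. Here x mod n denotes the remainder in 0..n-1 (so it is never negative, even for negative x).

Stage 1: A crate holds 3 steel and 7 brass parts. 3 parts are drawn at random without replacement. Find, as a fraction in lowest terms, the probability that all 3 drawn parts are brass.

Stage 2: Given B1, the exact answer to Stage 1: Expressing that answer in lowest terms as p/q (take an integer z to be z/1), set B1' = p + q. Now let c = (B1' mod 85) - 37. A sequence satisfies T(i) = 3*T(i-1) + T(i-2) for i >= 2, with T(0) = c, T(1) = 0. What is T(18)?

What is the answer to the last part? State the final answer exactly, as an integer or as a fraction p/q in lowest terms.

-1101853374

Stage 1: total draws C(10,3) = 120; favorable C(7,3) = 35; P = 7/24; answer 7/24
Stage 2: B1 = 7/24; threaded value p + q = 31; c = -6; T(2) = 3*(0) + 1*(-6) = -6; iterating: T(2)=-6, T(3)=-18, T(4)=-60, T(5)=-198, T(6)=-654, T(7)=-2160, T(8)=-7134, T(9)=-23562, T(10)=-77820, T(11)=-257022, T(12)=-848886, T(13)=-2803680, T(14)=-9259926, T(15)=-30583458, T(16)=-101010300, T(17)=-333614358, T(18)=-1101853374; answer -1101853374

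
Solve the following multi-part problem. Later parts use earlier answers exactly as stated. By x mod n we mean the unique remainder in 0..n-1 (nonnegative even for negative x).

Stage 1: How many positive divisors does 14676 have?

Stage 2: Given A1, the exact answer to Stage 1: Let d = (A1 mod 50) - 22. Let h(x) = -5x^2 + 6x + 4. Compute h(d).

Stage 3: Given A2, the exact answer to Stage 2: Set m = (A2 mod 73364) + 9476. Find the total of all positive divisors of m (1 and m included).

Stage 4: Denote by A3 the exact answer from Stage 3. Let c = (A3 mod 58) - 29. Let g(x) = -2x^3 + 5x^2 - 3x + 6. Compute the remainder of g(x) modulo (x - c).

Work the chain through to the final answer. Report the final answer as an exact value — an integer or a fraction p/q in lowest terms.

-5664

Stage 1: 14676 = 2^2 * 3 * 1223; number of divisors = (2+1) * (1+1) * (1+1) = 12; answer 12
Stage 2: A1 = 12; d = -10; -5*(-10)^2 + 6*(-10)^1 + 4 = (-500) + (-60) + (4) = -556; answer -556
Stage 3: A2 = -556; m = 82284; 82284 = 2^2 * 3 * 6857; sigma = (1 + 2 + 4) * (1 + 3) * (1 + 6857) = 7 * 4 * 6858 = 192024; answer 192024
Stage 4: A3 = 192024; c = 15; remainder = value at the root: -2*(15)^3 + 5*(15)^2 - 3*(15)^1 + 6 = (-6750) + (1125) + (-45) + (6) = -5664; answer -5664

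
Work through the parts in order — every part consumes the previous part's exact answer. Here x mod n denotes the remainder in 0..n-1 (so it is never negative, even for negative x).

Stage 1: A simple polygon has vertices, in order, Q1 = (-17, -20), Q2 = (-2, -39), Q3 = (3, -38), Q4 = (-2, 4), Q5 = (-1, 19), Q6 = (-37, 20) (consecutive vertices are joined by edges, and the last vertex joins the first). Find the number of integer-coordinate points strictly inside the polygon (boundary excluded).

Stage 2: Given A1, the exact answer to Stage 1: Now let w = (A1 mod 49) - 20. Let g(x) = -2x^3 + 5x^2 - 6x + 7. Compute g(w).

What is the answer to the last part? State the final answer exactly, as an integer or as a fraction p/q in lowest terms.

9575

Stage 1: cross terms: (-17*-39 - -2*-20)=623, (-2*-38 - 3*-39)=193, (3*4 - -2*-38)=-64, (-2*19 - -1*4)=-34, (-1*20 - -37*19)=683, (-37*-20 - -17*20)=1080; twice the area = |2481| = 2481; area = 2481/2; boundary points = 1 + 1 + 1 + 1 + 1 + 20 = 25; strictly interior points = area - boundary/2 + 1 = 1229; answer 1229
Stage 2: A1 = 1229; w = -16; -2*(-16)^3 + 5*(-16)^2 - 6*(-16)^1 + 7 = (8192) + (1280) + (96) + (7) = 9575; answer 9575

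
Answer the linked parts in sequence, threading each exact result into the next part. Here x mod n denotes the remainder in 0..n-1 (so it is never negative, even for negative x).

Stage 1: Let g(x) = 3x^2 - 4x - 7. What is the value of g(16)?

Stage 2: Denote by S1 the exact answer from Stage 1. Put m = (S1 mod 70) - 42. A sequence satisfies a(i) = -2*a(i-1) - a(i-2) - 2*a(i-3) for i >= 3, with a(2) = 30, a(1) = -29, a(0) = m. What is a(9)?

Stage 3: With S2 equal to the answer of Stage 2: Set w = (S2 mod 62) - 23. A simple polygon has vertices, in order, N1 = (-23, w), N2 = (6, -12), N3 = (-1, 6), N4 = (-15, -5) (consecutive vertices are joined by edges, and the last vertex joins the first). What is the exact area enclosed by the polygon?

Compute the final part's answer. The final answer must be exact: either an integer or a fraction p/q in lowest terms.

350

Stage 1: 3*(16)^2 - 4*(16)^1 - 7 = (768) + (-64) + (-7) = 697; answer 697
Stage 2: S1 = 697; m = 25; a(3) = -2*(30) - 1*(-29) - 2*(25) = -81; iterating: a(3)=-81, a(4)=190, a(5)=-359, a(6)=690, a(7)=-1401, a(8)=2830, a(9)=-5639; answer -5639
Stage 3: S2 = -5639; w = -20; cross terms: (-23*-12 - 6*-20)=396, (6*6 - -1*-12)=24, (-1*-5 - -15*6)=95, (-15*-20 - -23*-5)=185; twice the area = |700| = 700; area = 350; answer 350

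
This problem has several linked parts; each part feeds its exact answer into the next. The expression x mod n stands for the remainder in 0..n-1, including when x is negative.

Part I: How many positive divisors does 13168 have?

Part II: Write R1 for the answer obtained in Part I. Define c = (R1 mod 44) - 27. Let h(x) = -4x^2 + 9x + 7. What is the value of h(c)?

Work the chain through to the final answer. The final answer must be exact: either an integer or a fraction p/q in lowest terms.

-1302

Part I: 13168 = 2^4 * 823; number of divisors = (4+1) * (1+1) = 10; answer 10
Part II: R1 = 10; c = -17; -4*(-17)^2 + 9*(-17)^1 + 7 = (-1156) + (-153) + (7) = -1302; answer -1302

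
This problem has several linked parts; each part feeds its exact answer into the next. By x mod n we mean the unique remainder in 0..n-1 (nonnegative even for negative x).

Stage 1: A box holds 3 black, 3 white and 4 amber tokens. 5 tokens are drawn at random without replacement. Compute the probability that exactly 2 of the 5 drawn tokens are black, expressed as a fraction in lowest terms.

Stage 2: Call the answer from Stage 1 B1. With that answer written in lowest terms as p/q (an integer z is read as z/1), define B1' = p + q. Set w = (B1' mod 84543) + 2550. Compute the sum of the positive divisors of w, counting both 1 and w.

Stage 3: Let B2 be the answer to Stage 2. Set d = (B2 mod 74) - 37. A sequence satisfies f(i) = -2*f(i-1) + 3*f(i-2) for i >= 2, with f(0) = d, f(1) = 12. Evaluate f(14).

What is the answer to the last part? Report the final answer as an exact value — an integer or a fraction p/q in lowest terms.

27502101

Stage 1: total draws C(10,5) = 252; favorable C(3,2)*C(7,3) = 105; P = 5/12; answer 5/12
Stage 2: B1 = 5/12; threaded value p + q = 17; w = 2567; 2567 = 17 * 151; sigma = (1 + 17) * (1 + 151) = 18 * 152 = 2736; answer 2736
Stage 3: B2 = 2736; d = 35; f(2) = -2*(12) + 3*(35) = 81; iterating: f(2)=81, f(3)=-126, f(4)=495, f(5)=-1368, f(6)=4221, f(7)=-12546, f(8)=37755, f(9)=-113148, f(10)=339561, f(11)=-1018566, f(12)=3055815, f(13)=-9167328, f(14)=27502101; answer 27502101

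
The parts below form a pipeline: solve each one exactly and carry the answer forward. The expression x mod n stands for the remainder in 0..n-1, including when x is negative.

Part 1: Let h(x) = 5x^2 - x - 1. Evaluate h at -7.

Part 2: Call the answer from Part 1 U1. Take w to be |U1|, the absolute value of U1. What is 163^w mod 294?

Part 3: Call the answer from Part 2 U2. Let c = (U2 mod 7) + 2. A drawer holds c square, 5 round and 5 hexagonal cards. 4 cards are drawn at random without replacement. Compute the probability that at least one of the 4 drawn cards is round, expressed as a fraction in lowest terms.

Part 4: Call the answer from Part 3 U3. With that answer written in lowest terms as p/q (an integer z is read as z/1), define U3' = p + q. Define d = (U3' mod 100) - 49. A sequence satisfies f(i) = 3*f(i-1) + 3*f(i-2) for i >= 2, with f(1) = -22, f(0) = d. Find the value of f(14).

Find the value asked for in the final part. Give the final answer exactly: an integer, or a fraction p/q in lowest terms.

-1002608280

Part 1: 5*(-7)^2 - 1*(-7)^1 - 1 = (245) + (7) + (-1) = 251; answer 251
Part 2: U1 = 251; w = 251; squarings mod 294: 163^1=163, 163^2=109, 163^4=121, 163^8=235, 163^16=247, 163^32=151, 163^64=163, 163^128=109; 163^251 = 163^1 * 163^2 * 163^8 * 163^16 * 163^32 * 163^64 * 163^128 = 193 (mod 294); answer 193
Part 3: U2 = 193; c = 6; total draws C(16,4) = 1820; complement C(11,4) = 330; favorable 1820 - 330 = 1490; P = 149/182; answer 149/182
Part 4: U3 = 149/182; threaded value p + q = 331; d = -18; f(2) = 3*(-22) + 3*(-18) = -120; iterating: f(2)=-120, f(3)=-426, f(4)=-1638, f(5)=-6192, f(6)=-23490, f(7)=-89046, f(8)=-337608, f(9)=-1279962, f(10)=-4852710, f(11)=-18398016, f(12)=-69752178, f(13)=-264450582, f(14)=-1002608280; answer -1002608280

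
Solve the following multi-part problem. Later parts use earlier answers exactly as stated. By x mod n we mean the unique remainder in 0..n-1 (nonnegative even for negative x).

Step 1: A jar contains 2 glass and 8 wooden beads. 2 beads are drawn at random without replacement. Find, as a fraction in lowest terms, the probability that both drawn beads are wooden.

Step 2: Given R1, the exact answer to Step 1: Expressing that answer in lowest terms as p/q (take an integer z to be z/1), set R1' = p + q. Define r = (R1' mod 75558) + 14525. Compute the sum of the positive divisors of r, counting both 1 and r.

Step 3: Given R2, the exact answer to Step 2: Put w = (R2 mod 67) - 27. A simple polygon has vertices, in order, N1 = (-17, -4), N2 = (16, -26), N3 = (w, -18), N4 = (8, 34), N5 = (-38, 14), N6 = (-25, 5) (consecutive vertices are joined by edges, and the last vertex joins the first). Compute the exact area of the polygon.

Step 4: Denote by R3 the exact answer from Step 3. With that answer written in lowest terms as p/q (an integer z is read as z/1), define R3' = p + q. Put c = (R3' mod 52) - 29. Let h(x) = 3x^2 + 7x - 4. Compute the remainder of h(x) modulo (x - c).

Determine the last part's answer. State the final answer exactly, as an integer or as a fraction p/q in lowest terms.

652

Step 1: total draws C(10,2) = 45; favorable C(8,2) = 28; P = 28/45; answer 28/45
Step 2: R1 = 28/45; threaded value p + q = 73; r = 14598; 14598 = 2 * 3^2 * 811; sigma = (1 + 2) * (1 + 3 + 9) * (1 + 811) = 3 * 13 * 812 = 31668; answer 31668
Step 3: R2 = 31668; w = 17; cross terms: (-17*-26 - 16*-4)=506, (16*-18 - 17*-26)=154, (17*34 - 8*-18)=722, (8*14 - -38*34)=1404, (-38*5 - -25*14)=160, (-25*-4 - -17*5)=185; twice the area = |3131| = 3131; area = 3131/2; answer 3131/2
Step 4: R3 = 3131/2; threaded value p + q = 3133; c = -16; remainder = value at the root: 3*(-16)^2 + 7*(-16)^1 - 4 = (768) + (-112) + (-4) = 652; answer 652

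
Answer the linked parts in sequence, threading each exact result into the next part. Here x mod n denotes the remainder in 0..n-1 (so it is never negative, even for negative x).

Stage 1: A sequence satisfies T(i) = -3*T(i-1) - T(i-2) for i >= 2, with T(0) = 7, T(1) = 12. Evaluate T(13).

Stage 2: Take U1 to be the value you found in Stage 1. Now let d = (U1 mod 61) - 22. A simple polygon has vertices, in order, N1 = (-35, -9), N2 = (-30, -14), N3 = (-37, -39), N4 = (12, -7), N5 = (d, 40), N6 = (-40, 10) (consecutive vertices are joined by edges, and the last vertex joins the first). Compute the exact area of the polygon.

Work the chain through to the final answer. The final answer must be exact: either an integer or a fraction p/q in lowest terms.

2271

Stage 1: T(2) = -3*(12) - 1*(7) = -43; iterating: T(2)=-43, T(3)=117, T(4)=-308, T(5)=807, T(6)=-2113, T(7)=5532, T(8)=-14483, T(9)=37917, T(10)=-99268, T(11)=259887, T(12)=-680393, T(13)=1781292; answer 1781292
Stage 2: U1 = 1781292; d = 9; cross terms: (-35*-14 - -30*-9)=220, (-30*-39 - -37*-14)=652, (-37*-7 - 12*-39)=727, (12*40 - 9*-7)=543, (9*10 - -40*40)=1690, (-40*-9 - -35*10)=710; twice the area = |4542| = 4542; area = 2271; answer 2271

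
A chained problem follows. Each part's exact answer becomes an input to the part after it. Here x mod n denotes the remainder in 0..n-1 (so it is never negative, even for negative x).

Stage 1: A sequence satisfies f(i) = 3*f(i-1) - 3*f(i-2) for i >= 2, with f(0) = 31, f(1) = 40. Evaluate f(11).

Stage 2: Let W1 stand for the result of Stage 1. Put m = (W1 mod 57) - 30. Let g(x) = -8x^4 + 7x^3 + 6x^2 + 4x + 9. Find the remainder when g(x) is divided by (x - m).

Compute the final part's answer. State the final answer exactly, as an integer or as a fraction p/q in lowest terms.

-2553879

Stage 1: f(2) = 3*(40) - 3*(31) = 27; iterating: f(2)=27, f(3)=-39, f(4)=-198, f(5)=-477, f(6)=-837, f(7)=-1080, f(8)=-729, f(9)=1053, f(10)=5346, f(11)=12879; answer 12879
Stage 2: W1 = 12879; m = 24; remainder = value at the root: -8*(24)^4 + 7*(24)^3 + 6*(24)^2 + 4*(24)^1 + 9 = (-2654208) + (96768) + (3456) + (96) + (9) = -2553879; answer -2553879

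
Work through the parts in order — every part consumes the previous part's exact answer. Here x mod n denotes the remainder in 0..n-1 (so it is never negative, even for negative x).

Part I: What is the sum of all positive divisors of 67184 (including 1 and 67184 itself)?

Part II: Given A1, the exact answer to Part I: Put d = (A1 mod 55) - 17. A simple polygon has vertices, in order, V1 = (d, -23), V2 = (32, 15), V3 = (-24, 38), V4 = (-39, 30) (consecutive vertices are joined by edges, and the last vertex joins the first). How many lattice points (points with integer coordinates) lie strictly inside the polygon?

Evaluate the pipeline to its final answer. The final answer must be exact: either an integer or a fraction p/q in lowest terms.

Part I: 67184 = 2^4 * 13 * 17 * 19; sigma = (1 + 2 + 4 + 8 + 16) * (1 + 13) * (1 + 17) * (1 + 19) = 31 * 14 * 18 * 20 = 156240; answer 156240
Part II: A1 = 156240; d = 23; cross terms: (23*15 - 32*-23)=1081, (32*38 - -24*15)=1576, (-24*30 - -39*38)=762, (-39*-23 - 23*30)=207; twice the area = |3626| = 3626; area = 1813; boundary points = 1 + 1 + 1 + 1 = 4; strictly interior points = area - boundary/2 + 1 = 1812; answer 1812

1812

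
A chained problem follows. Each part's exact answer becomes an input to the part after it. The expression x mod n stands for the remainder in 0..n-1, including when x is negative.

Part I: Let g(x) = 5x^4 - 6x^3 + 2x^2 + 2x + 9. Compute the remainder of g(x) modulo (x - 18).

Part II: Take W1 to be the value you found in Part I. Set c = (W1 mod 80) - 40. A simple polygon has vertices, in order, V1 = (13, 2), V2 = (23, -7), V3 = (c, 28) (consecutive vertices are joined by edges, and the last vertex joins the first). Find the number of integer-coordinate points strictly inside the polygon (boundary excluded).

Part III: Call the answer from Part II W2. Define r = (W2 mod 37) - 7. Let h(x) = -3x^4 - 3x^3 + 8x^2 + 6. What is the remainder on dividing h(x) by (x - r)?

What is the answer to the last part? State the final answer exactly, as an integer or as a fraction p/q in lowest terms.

-246

Part I: remainder = value at the root: 5*(18)^4 - 6*(18)^3 + 2*(18)^2 + 2*(18)^1 + 9 = (524880) + (-34992) + (648) + (36) + (9) = 490581; answer 490581
Part II: W1 = 490581; c = -19; cross terms: (13*-7 - 23*2)=-137, (23*28 - -19*-7)=511, (-19*2 - 13*28)=-402; twice the area = |-28| = 28; area = 14; boundary points = 1 + 7 + 2 = 10; strictly interior points = area - boundary/2 + 1 = 10; answer 10
Part III: W2 = 10; r = 3; remainder = value at the root: -3*(3)^4 - 3*(3)^3 + 8*(3)^2 + 6 = (-243) + (-81) + (72) + (6) = -246; answer -246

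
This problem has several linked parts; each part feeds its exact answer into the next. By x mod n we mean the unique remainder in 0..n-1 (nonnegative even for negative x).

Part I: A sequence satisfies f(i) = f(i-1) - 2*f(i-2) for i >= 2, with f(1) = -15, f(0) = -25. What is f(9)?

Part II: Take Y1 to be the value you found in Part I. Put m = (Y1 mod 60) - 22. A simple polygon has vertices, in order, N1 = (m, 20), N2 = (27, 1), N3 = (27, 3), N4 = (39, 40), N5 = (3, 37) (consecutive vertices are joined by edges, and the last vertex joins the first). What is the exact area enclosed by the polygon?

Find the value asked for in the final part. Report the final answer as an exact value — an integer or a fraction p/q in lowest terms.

Part I: f(2) = 1*(-15) - 2*(-25) = 35; iterating: f(2)=35, f(3)=65, f(4)=-5, f(5)=-135, f(6)=-125, f(7)=145, f(8)=395, f(9)=105; answer 105
Part II: Y1 = 105; m = 23; cross terms: (23*1 - 27*20)=-517, (27*3 - 27*1)=54, (27*40 - 39*3)=963, (39*37 - 3*40)=1323, (3*20 - 23*37)=-791; twice the area = |1032| = 1032; area = 516; answer 516

516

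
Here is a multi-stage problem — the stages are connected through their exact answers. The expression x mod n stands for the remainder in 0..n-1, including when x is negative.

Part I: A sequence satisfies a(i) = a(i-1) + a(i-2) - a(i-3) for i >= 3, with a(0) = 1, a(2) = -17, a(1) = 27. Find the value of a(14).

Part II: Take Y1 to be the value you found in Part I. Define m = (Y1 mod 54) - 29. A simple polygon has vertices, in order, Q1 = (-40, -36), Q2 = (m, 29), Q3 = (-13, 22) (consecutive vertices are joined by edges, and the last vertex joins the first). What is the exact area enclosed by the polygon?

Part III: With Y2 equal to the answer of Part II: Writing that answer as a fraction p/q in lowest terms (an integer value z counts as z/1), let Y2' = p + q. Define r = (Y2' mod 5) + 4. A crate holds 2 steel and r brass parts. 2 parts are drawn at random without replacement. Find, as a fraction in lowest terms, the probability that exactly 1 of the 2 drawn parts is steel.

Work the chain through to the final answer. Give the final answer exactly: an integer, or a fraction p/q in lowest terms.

Part I: a(3) = 1*(-17) + 1*(27) - 1*(1) = 9; iterating: a(3)=9, a(4)=-35, a(5)=-9, a(6)=-53, a(7)=-27, a(8)=-71, a(9)=-45, a(10)=-89, a(11)=-63, a(12)=-107, a(13)=-81, a(14)=-125; answer -125
Part II: Y1 = -125; m = 8; cross terms: (-40*29 - 8*-36)=-872, (8*22 - -13*29)=553, (-13*-36 - -40*22)=1348; twice the area = |1029| = 1029; area = 1029/2; answer 1029/2
Part III: Y2 = 1029/2; threaded value p + q = 1031; r = 5; total draws C(7,2) = 21; favorable C(2,1)*C(5,1) = 10; P = 10/21; answer 10/21

10/21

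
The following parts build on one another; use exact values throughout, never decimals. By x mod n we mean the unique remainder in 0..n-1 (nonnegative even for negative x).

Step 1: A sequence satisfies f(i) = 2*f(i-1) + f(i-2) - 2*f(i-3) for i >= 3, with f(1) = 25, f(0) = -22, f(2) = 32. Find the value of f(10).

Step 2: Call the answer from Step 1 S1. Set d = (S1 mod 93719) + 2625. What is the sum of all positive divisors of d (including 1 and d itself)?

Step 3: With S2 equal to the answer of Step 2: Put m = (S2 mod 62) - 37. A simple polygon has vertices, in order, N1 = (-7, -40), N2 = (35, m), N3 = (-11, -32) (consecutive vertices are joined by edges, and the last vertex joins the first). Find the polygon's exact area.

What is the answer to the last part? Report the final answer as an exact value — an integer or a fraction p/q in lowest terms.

Step 1: f(3) = 2*(32) + 1*(25) - 2*(-22) = 133; iterating: f(3)=133, f(4)=248, f(5)=565, f(6)=1112, f(7)=2293, f(8)=4568, f(9)=9205, f(10)=18392; answer 18392
Step 2: S1 = 18392; d = 21017; 21017 is prime, so its only divisors are 1 and 21017; sigma = 1 + 21017 = 21018; answer 21018
Step 3: S2 = 21018; m = -37; cross terms: (-7*-37 - 35*-40)=1659, (35*-32 - -11*-37)=-1527, (-11*-40 - -7*-32)=216; twice the area = |348| = 348; area = 174; answer 174

174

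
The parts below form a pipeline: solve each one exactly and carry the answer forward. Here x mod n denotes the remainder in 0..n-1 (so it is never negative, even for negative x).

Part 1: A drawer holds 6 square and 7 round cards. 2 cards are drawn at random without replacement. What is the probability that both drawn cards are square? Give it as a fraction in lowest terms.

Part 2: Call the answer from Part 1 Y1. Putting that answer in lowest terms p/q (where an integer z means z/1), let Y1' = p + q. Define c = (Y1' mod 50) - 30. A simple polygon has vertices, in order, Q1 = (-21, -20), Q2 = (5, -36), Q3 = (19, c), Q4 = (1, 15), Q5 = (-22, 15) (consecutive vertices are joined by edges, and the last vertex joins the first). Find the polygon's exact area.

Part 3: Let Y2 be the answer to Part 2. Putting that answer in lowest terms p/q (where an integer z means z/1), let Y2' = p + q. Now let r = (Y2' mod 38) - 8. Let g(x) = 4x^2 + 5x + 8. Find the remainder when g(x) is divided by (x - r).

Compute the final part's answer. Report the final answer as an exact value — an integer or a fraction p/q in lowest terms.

Part 1: total draws C(13,2) = 78; favorable C(6,2) = 15; P = 5/26; answer 5/26
Part 2: Y1 = 5/26; threaded value p + q = 31; c = 1; cross terms: (-21*-36 - 5*-20)=856, (5*1 - 19*-36)=689, (19*15 - 1*1)=284, (1*15 - -22*15)=345, (-22*-20 - -21*15)=755; twice the area = |2929| = 2929; area = 2929/2; answer 2929/2
Part 3: Y2 = 2929/2; threaded value p + q = 2931; r = -3; remainder = value at the root: 4*(-3)^2 + 5*(-3)^1 + 8 = (36) + (-15) + (8) = 29; answer 29

29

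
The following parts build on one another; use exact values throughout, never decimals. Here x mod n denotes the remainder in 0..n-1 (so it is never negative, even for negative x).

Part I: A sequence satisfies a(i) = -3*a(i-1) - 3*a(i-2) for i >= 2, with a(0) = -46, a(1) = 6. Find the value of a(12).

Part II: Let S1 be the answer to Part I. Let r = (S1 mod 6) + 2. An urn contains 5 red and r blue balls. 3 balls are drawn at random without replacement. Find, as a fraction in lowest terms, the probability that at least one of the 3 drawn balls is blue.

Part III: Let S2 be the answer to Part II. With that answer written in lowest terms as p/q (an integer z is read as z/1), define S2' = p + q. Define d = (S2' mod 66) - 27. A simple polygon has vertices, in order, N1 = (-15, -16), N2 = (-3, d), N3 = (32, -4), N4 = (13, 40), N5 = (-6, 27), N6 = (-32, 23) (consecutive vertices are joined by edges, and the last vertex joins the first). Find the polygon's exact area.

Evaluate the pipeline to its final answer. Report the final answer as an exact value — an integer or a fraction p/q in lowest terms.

4175/2

Part I: a(2) = -3*(6) - 3*(-46) = 120; iterating: a(2)=120, a(3)=-378, a(4)=774, a(5)=-1188, a(6)=1242, a(7)=-162, a(8)=-3240, a(9)=10206, a(10)=-20898, a(11)=32076, a(12)=-33534; answer -33534
Part II: S1 = -33534; r = 2; total draws C(7,3) = 35; complement C(5,3) = 10; favorable 35 - 10 = 25; P = 5/7; answer 5/7
Part III: S2 = 5/7; threaded value p + q = 12; d = -15; cross terms: (-15*-15 - -3*-16)=177, (-3*-4 - 32*-15)=492, (32*40 - 13*-4)=1332, (13*27 - -6*40)=591, (-6*23 - -32*27)=726, (-32*-16 - -15*23)=857; twice the area = |4175| = 4175; area = 4175/2; answer 4175/2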